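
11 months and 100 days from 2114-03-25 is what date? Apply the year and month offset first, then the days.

June 5, 2115

Counting forward 11 months and 100 days from March 25, 2114: first the month/year part, then the days.
month 3 + 11 = 14, which is month 2 of year 2115 → February 2115.
Day 25 is valid in February, giving February 25, 2115.
Now add 100 days from February 25, 2115.
February has 28 days, so 28 − 25 = 3 days remain after February 25, 2115; 100 − 3 = 97 left.
March 2115 has 31 days: 97 − 31 = 66 left.
April 2115 has 30 days: 66 − 30 = 36 left.
May 2115 has 31 days: 36 − 31 = 5 left.
5 days into June 2115 → June 5, 2115.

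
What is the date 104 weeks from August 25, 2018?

Counting forward 104 weeks = 728 days from August 25, 2018.
August has 31 days, so 31 − 25 = 6 days remain after August 25, 2018; 728 − 6 = 722 left.
September 2018 has 30 days: 722 − 30 = 692 left.
October 2018 has 31 days: 692 − 31 = 661 left.
November 2018 has 30 days: 661 − 30 = 631 left.
December 2018 has 31 days: 631 − 31 = 600 left.
January 2019 has 31 days: 600 − 31 = 569 left.
February 2019 has 28 days (2019 is not a leap year): 569 − 28 = 541 left.
March 2019 has 31 days: 541 − 31 = 510 left.
April 2019 has 30 days: 510 − 30 = 480 left.
May 2019 has 31 days: 480 − 31 = 449 left.
June 2019 has 30 days: 449 − 30 = 419 left.
July 2019 has 31 days: 419 − 31 = 388 left.
August 2019 has 31 days: 388 − 31 = 357 left.
September 2019 has 30 days: 357 − 30 = 327 left.
October 2019 has 31 days: 327 − 31 = 296 left.
November 2019 has 30 days: 296 − 30 = 266 left.
December 2019 has 31 days: 266 − 31 = 235 left.
January 2020 has 31 days: 235 − 31 = 204 left.
February 2020 has 29 days (2020 is a leap year): 204 − 29 = 175 left.
March 2020 has 31 days: 175 − 31 = 144 left.
April 2020 has 30 days: 144 − 30 = 114 left.
May 2020 has 31 days: 114 − 31 = 83 left.
June 2020 has 30 days: 83 − 30 = 53 left.
July 2020 has 31 days: 53 − 31 = 22 left.
22 days into August 2020 → August 22, 2020.

August 22, 2020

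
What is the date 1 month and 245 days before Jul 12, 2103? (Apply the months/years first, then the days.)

October 10, 2102

Counting back 1 month and 245 days from July 12, 2103: first the month/year part, then the days.
month 7 − 1 = 6 → June 2103.
Day 12 is valid in June, giving June 12, 2103.
Now subtract 245 days from June 12, 2103.
Going back 12 days from June 12, 2103 reaches the end of the previous month; 245 − 12 = 233 left.
May 2103 has 31 days: 233 − 31 = 202 left.
April 2103 has 30 days: 202 − 30 = 172 left.
March 2103 has 31 days: 172 − 31 = 141 left.
February 2103 has 28 days (2103 is not a leap year): 141 − 28 = 113 left.
January 2103 has 31 days: 113 − 31 = 82 left.
December 2102 has 31 days: 82 − 31 = 51 left.
November 2102 has 30 days: 51 − 30 = 21 left.
October 2102 has 31 days; 31 − 21 = 10 → October 10, 2102.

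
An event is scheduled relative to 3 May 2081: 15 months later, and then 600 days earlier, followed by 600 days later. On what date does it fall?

August 3, 2082

Counting forward 15 months from May 3, 2081:
month 5 + 15 = 20, which is month 8 of year 2082 → August 2082.
Day 3 is valid in August, giving August 3, 2082.
Counting back 600 days from August 3, 2082:
Going back 3 days from August 3, 2082 reaches the end of the previous month; 600 − 3 = 597 left.
July 2082 has 31 days: 597 − 31 = 566 left.
June 2082 has 30 days: 566 − 30 = 536 left.
May 2082 has 31 days: 536 − 31 = 505 left.
April 2082 has 30 days: 505 − 30 = 475 left.
March 2082 has 31 days: 475 − 31 = 444 left.
February 2082 has 28 days (2082 is not a leap year): 444 − 28 = 416 left.
January 2082 has 31 days: 416 − 31 = 385 left.
December 2081 has 31 days: 385 − 31 = 354 left.
November 2081 has 30 days: 354 − 30 = 324 left.
October 2081 has 31 days: 324 − 31 = 293 left.
September 2081 has 30 days: 293 − 30 = 263 left.
August 2081 has 31 days: 263 − 31 = 232 left.
July 2081 has 31 days: 232 − 31 = 201 left.
June 2081 has 30 days: 201 − 30 = 171 left.
May 2081 has 31 days: 171 − 31 = 140 left.
April 2081 has 30 days: 140 − 30 = 110 left.
March 2081 has 31 days: 110 − 31 = 79 left.
February 2081 has 28 days (2081 is not a leap year): 79 − 28 = 51 left.
January 2081 has 31 days: 51 − 31 = 20 left.
December 2080 has 31 days; 31 − 20 = 11 → December 11, 2080.
Adding 600 days from December 11, 2080:
December has 31 days, so 31 − 11 = 20 days remain after December 11, 2080; 600 − 20 = 580 left.
January 2081 has 31 days: 580 − 31 = 549 left.
February 2081 has 28 days (2081 is not a leap year): 549 − 28 = 521 left.
March 2081 has 31 days: 521 − 31 = 490 left.
April 2081 has 30 days: 490 − 30 = 460 left.
May 2081 has 31 days: 460 − 31 = 429 left.
June 2081 has 30 days: 429 − 30 = 399 left.
July 2081 has 31 days: 399 − 31 = 368 left.
August 2081 has 31 days: 368 − 31 = 337 left.
September 2081 has 30 days: 337 − 30 = 307 left.
October 2081 has 31 days: 307 − 31 = 276 left.
November 2081 has 30 days: 276 − 30 = 246 left.
December 2081 has 31 days: 246 − 31 = 215 left.
January 2082 has 31 days: 215 − 31 = 184 left.
February 2082 has 28 days (2082 is not a leap year): 184 − 28 = 156 left.
March 2082 has 31 days: 156 − 31 = 125 left.
April 2082 has 30 days: 125 − 30 = 95 left.
May 2082 has 31 days: 95 − 31 = 64 left.
June 2082 has 30 days: 64 − 30 = 34 left.
July 2082 has 31 days: 34 − 31 = 3 left.
3 days into August 2082 → August 3, 2082.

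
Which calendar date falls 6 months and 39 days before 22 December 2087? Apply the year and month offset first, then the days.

Counting back 6 months and 39 days from December 22, 2087: first the month/year part, then the days.
month 12 − 6 = 6 → June 2087.
Day 22 is valid in June, giving June 22, 2087.
Now subtract 39 days from June 22, 2087.
Going back 22 days from June 22, 2087 reaches the end of the previous month; 39 − 22 = 17 left.
May 2087 has 31 days; 31 − 17 = 14 → May 14, 2087.

May 14, 2087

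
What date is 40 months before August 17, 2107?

Subtracting 40 months from August 17, 2107.
month 8 − 40 = -32, which is month 4 of year 2104 → April 2104.
Day 17 is valid in April, giving April 17, 2104.

April 17, 2104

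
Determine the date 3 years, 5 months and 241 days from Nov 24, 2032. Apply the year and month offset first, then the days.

December 21, 2036

Counting forward 3 years, 5 months and 241 days from November 24, 2032: first the month/year part, then the days.
+3 years → 2035; month 11 + 5 = 16, which is month 4 of year 2036 → April 2036.
Day 24 is valid in April, giving April 24, 2036.
Now add 241 days from April 24, 2036.
April has 30 days, so 30 − 24 = 6 days remain after April 24, 2036; 241 − 6 = 235 left.
May 2036 has 31 days: 235 − 31 = 204 left.
June 2036 has 30 days: 204 − 30 = 174 left.
July 2036 has 31 days: 174 − 31 = 143 left.
August 2036 has 31 days: 143 − 31 = 112 left.
September 2036 has 30 days: 112 − 30 = 82 left.
October 2036 has 31 days: 82 − 31 = 51 left.
November 2036 has 30 days: 51 − 30 = 21 left.
21 days into December 2036 → December 21, 2036.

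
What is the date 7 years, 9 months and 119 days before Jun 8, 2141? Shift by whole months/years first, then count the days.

Counting back 7 years, 9 months and 119 days from June 8, 2141: first the month/year part, then the days.
-7 years → 2134; month 6 − 9 = -3, which is month 9 of year 2133 → September 2133.
Day 8 is valid in September, giving September 8, 2133.
Now subtract 119 days from September 8, 2133.
Going back 8 days from September 8, 2133 reaches the end of the previous month; 119 − 8 = 111 left.
August 2133 has 31 days: 111 − 31 = 80 left.
July 2133 has 31 days: 80 − 31 = 49 left.
June 2133 has 30 days: 49 − 30 = 19 left.
May 2133 has 31 days; 31 − 19 = 12 → May 12, 2133.

May 12, 2133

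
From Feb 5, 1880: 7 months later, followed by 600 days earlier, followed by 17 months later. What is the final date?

June 14, 1880

Counting forward 7 months from February 5, 1880:
month 2 + 7 = 9 → September 1880.
Day 5 is valid in September, giving September 5, 1880.
Counting back 600 days from September 5, 1880:
Going back 5 days from September 5, 1880 reaches the end of the previous month; 600 − 5 = 595 left.
August 1880 has 31 days: 595 − 31 = 564 left.
July 1880 has 31 days: 564 − 31 = 533 left.
June 1880 has 30 days: 533 − 30 = 503 left.
May 1880 has 31 days: 503 − 31 = 472 left.
April 1880 has 30 days: 472 − 30 = 442 left.
March 1880 has 31 days: 442 − 31 = 411 left.
February 1880 has 29 days (1880 is a leap year): 411 − 29 = 382 left.
January 1880 has 31 days: 382 − 31 = 351 left.
December 1879 has 31 days: 351 − 31 = 320 left.
November 1879 has 30 days: 320 − 30 = 290 left.
October 1879 has 31 days: 290 − 31 = 259 left.
September 1879 has 30 days: 259 − 30 = 229 left.
August 1879 has 31 days: 229 − 31 = 198 left.
July 1879 has 31 days: 198 − 31 = 167 left.
June 1879 has 30 days: 167 − 30 = 137 left.
May 1879 has 31 days: 137 − 31 = 106 left.
April 1879 has 30 days: 106 − 30 = 76 left.
March 1879 has 31 days: 76 − 31 = 45 left.
February 1879 has 28 days (1879 is not a leap year): 45 − 28 = 17 left.
January 1879 has 31 days; 31 − 17 = 14 → January 14, 1879.
Counting forward 17 months from January 14, 1879:
month 1 + 17 = 18, which is month 6 of year 1880 → June 1880.
Day 14 is valid in June, giving June 14, 1880.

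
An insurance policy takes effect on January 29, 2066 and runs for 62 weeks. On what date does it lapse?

Counting forward 62 weeks = 434 days from January 29, 2066.
January has 31 days, so 31 − 29 = 2 days remain after January 29, 2066; 434 − 2 = 432 left.
February 2066 has 28 days (2066 is not a leap year): 432 − 28 = 404 left.
March 2066 has 31 days: 404 − 31 = 373 left.
April 2066 has 30 days: 373 − 30 = 343 left.
May 2066 has 31 days: 343 − 31 = 312 left.
June 2066 has 30 days: 312 − 30 = 282 left.
July 2066 has 31 days: 282 − 31 = 251 left.
August 2066 has 31 days: 251 − 31 = 220 left.
September 2066 has 30 days: 220 − 30 = 190 left.
October 2066 has 31 days: 190 − 31 = 159 left.
November 2066 has 30 days: 159 − 30 = 129 left.
December 2066 has 31 days: 129 − 31 = 98 left.
January 2067 has 31 days: 98 − 31 = 67 left.
February 2067 has 28 days (2067 is not a leap year): 67 − 28 = 39 left.
March 2067 has 31 days: 39 − 31 = 8 left.
8 days into April 2067 → April 8, 2067.

April 8, 2067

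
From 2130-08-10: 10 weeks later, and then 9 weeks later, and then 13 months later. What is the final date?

Counting forward 10 weeks (= 70 days) from August 10, 2130:
August has 31 days, so 31 − 10 = 21 days remain after August 10, 2130; 70 − 21 = 49 left.
September 2130 has 30 days: 49 − 30 = 19 left.
19 days into October 2130 → October 19, 2130.
Counting forward 9 weeks (= 63 days) from October 19, 2130:
October has 31 days, so 31 − 19 = 12 days remain after October 19, 2130; 63 − 12 = 51 left.
November 2130 has 30 days: 51 − 30 = 21 left.
21 days into December 2130 → December 21, 2130.
Adding 13 months from December 21, 2130:
month 12 + 13 = 25, which is month 1 of year 2132 → January 2132.
Day 21 is valid in January, giving January 21, 2132.

January 21, 2132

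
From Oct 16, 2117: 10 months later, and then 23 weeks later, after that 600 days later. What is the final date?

September 15, 2120

Counting forward 10 months from October 16, 2117:
month 10 + 10 = 20, which is month 8 of year 2118 → August 2118.
Day 16 is valid in August, giving August 16, 2118.
Advancing 23 weeks (= 161 days) from August 16, 2118:
August has 31 days, so 31 − 16 = 15 days remain after August 16, 2118; 161 − 15 = 146 left.
September 2118 has 30 days: 146 − 30 = 116 left.
October 2118 has 31 days: 116 − 31 = 85 left.
November 2118 has 30 days: 85 − 30 = 55 left.
December 2118 has 31 days: 55 − 31 = 24 left.
24 days into January 2119 → January 24, 2119.
Adding 600 days from January 24, 2119:
January has 31 days, so 31 − 24 = 7 days remain after January 24, 2119; 600 − 7 = 593 left.
February 2119 has 28 days (2119 is not a leap year): 593 − 28 = 565 left.
March 2119 has 31 days: 565 − 31 = 534 left.
April 2119 has 30 days: 534 − 30 = 504 left.
May 2119 has 31 days: 504 − 31 = 473 left.
June 2119 has 30 days: 473 − 30 = 443 left.
July 2119 has 31 days: 443 − 31 = 412 left.
August 2119 has 31 days: 412 − 31 = 381 left.
September 2119 has 30 days: 381 − 30 = 351 left.
October 2119 has 31 days: 351 − 31 = 320 left.
November 2119 has 30 days: 320 − 30 = 290 left.
December 2119 has 31 days: 290 − 31 = 259 left.
January 2120 has 31 days: 259 − 31 = 228 left.
February 2120 has 29 days (2120 is a leap year): 228 − 29 = 199 left.
March 2120 has 31 days: 199 − 31 = 168 left.
April 2120 has 30 days: 168 − 30 = 138 left.
May 2120 has 31 days: 138 − 31 = 107 left.
June 2120 has 30 days: 107 − 30 = 77 left.
July 2120 has 31 days: 77 − 31 = 46 left.
August 2120 has 31 days: 46 − 31 = 15 left.
15 days into September 2120 → September 15, 2120.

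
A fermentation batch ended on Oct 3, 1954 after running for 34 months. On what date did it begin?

December 3, 1951

Going back 34 months from October 3, 1954.
month 10 − 34 = -24, which is month 12 of year 1951 → December 1951.
Day 3 is valid in December, giving December 3, 1951.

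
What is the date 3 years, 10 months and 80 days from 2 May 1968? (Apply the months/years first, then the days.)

Counting forward 3 years, 10 months and 80 days from May 2, 1968: first the month/year part, then the days.
+3 years → 1971; month 5 + 10 = 15, which is month 3 of year 1972 → March 1972.
Day 2 is valid in March, giving March 2, 1972.
Now add 80 days from March 2, 1972.
March has 31 days, so 31 − 2 = 29 days remain after March 2, 1972; 80 − 29 = 51 left.
April 1972 has 30 days: 51 − 30 = 21 left.
21 days into May 1972 → May 21, 1972.

May 21, 1972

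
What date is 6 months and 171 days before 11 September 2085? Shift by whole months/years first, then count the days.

September 21, 2084

Counting back 6 months and 171 days from September 11, 2085: first the month/year part, then the days.
month 9 − 6 = 3 → March 2085.
Day 11 is valid in March, giving March 11, 2085.
Now subtract 171 days from March 11, 2085.
Going back 11 days from March 11, 2085 reaches the end of the previous month; 171 − 11 = 160 left.
February 2085 has 28 days (2085 is not a leap year): 160 − 28 = 132 left.
January 2085 has 31 days: 132 − 31 = 101 left.
December 2084 has 31 days: 101 − 31 = 70 left.
November 2084 has 30 days: 70 − 30 = 40 left.
October 2084 has 31 days: 40 − 31 = 9 left.
September 2084 has 30 days; 30 − 9 = 21 → September 21, 2084.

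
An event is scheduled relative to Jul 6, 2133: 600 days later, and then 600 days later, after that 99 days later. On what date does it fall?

January 25, 2137

Adding 600 days from July 6, 2133:
July has 31 days, so 31 − 6 = 25 days remain after July 6, 2133; 600 − 25 = 575 left.
August 2133 has 31 days: 575 − 31 = 544 left.
September 2133 has 30 days: 544 − 30 = 514 left.
October 2133 has 31 days: 514 − 31 = 483 left.
November 2133 has 30 days: 483 − 30 = 453 left.
December 2133 has 31 days: 453 − 31 = 422 left.
January 2134 has 31 days: 422 − 31 = 391 left.
February 2134 has 28 days (2134 is not a leap year): 391 − 28 = 363 left.
March 2134 has 31 days: 363 − 31 = 332 left.
April 2134 has 30 days: 332 − 30 = 302 left.
May 2134 has 31 days: 302 − 31 = 271 left.
June 2134 has 30 days: 271 − 30 = 241 left.
July 2134 has 31 days: 241 − 31 = 210 left.
August 2134 has 31 days: 210 − 31 = 179 left.
September 2134 has 30 days: 179 − 30 = 149 left.
October 2134 has 31 days: 149 − 31 = 118 left.
November 2134 has 30 days: 118 − 30 = 88 left.
December 2134 has 31 days: 88 − 31 = 57 left.
January 2135 has 31 days: 57 − 31 = 26 left.
26 days into February 2135 → February 26, 2135.
Adding 600 days from February 26, 2135:
February has 28 days, so 28 − 26 = 2 days remain after February 26, 2135; 600 − 2 = 598 left.
March 2135 has 31 days: 598 − 31 = 567 left.
April 2135 has 30 days: 567 − 30 = 537 left.
May 2135 has 31 days: 537 − 31 = 506 left.
June 2135 has 30 days: 506 − 30 = 476 left.
July 2135 has 31 days: 476 − 31 = 445 left.
August 2135 has 31 days: 445 − 31 = 414 left.
September 2135 has 30 days: 414 − 30 = 384 left.
October 2135 has 31 days: 384 − 31 = 353 left.
November 2135 has 30 days: 353 − 30 = 323 left.
December 2135 has 31 days: 323 − 31 = 292 left.
January 2136 has 31 days: 292 − 31 = 261 left.
February 2136 has 29 days (2136 is a leap year): 261 − 29 = 232 left.
March 2136 has 31 days: 232 − 31 = 201 left.
April 2136 has 30 days: 201 − 30 = 171 left.
May 2136 has 31 days: 171 − 31 = 140 left.
June 2136 has 30 days: 140 − 30 = 110 left.
July 2136 has 31 days: 110 − 31 = 79 left.
August 2136 has 31 days: 79 − 31 = 48 left.
September 2136 has 30 days: 48 − 30 = 18 left.
18 days into October 2136 → October 18, 2136.
Counting forward 99 days from October 18, 2136:
October has 31 days, so 31 − 18 = 13 days remain after October 18, 2136; 99 − 13 = 86 left.
November 2136 has 30 days: 86 − 30 = 56 left.
December 2136 has 31 days: 56 − 31 = 25 left.
25 days into January 2137 → January 25, 2137.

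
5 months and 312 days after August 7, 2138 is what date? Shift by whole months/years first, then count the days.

Advancing 5 months and 312 days from August 7, 2138: first the month/year part, then the days.
month 8 + 5 = 13, which is month 1 of year 2139 → January 2139.
Day 7 is valid in January, giving January 7, 2139.
Now add 312 days from January 7, 2139.
January has 31 days, so 31 − 7 = 24 days remain after January 7, 2139; 312 − 24 = 288 left.
February 2139 has 28 days (2139 is not a leap year): 288 − 28 = 260 left.
March 2139 has 31 days: 260 − 31 = 229 left.
April 2139 has 30 days: 229 − 30 = 199 left.
May 2139 has 31 days: 199 − 31 = 168 left.
June 2139 has 30 days: 168 − 30 = 138 left.
July 2139 has 31 days: 138 − 31 = 107 left.
August 2139 has 31 days: 107 − 31 = 76 left.
September 2139 has 30 days: 76 − 30 = 46 left.
October 2139 has 31 days: 46 − 31 = 15 left.
15 days into November 2139 → November 15, 2139.

November 15, 2139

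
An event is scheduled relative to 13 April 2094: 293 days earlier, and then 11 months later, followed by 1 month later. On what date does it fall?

Counting back 293 days from April 13, 2094:
Going back 13 days from April 13, 2094 reaches the end of the previous month; 293 − 13 = 280 left.
March 2094 has 31 days: 280 − 31 = 249 left.
February 2094 has 28 days (2094 is not a leap year): 249 − 28 = 221 left.
January 2094 has 31 days: 221 − 31 = 190 left.
December 2093 has 31 days: 190 − 31 = 159 left.
November 2093 has 30 days: 159 − 30 = 129 left.
October 2093 has 31 days: 129 − 31 = 98 left.
September 2093 has 30 days: 98 − 30 = 68 left.
August 2093 has 31 days: 68 − 31 = 37 left.
July 2093 has 31 days: 37 − 31 = 6 left.
June 2093 has 30 days; 30 − 6 = 24 → June 24, 2093.
Adding 11 months from June 24, 2093:
month 6 + 11 = 17, which is month 5 of year 2094 → May 2094.
Day 24 is valid in May, giving May 24, 2094.
Counting forward 1 month from May 24, 2094:
month 5 + 1 = 6 → June 2094.
Day 24 is valid in June, giving June 24, 2094.

June 24, 2094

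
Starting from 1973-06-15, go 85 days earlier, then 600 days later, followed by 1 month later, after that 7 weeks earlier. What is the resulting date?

Going back 85 days from June 15, 1973:
Going back 15 days from June 15, 1973 reaches the end of the previous month; 85 − 15 = 70 left.
May 1973 has 31 days: 70 − 31 = 39 left.
April 1973 has 30 days: 39 − 30 = 9 left.
March 1973 has 31 days; 31 − 9 = 22 → March 22, 1973.
Advancing 600 days from March 22, 1973:
March has 31 days, so 31 − 22 = 9 days remain after March 22, 1973; 600 − 9 = 591 left.
April 1973 has 30 days: 591 − 30 = 561 left.
May 1973 has 31 days: 561 − 31 = 530 left.
June 1973 has 30 days: 530 − 30 = 500 left.
July 1973 has 31 days: 500 − 31 = 469 left.
August 1973 has 31 days: 469 − 31 = 438 left.
September 1973 has 30 days: 438 − 30 = 408 left.
October 1973 has 31 days: 408 − 31 = 377 left.
November 1973 has 30 days: 377 − 30 = 347 left.
December 1973 has 31 days: 347 − 31 = 316 left.
January 1974 has 31 days: 316 − 31 = 285 left.
February 1974 has 28 days (1974 is not a leap year): 285 − 28 = 257 left.
March 1974 has 31 days: 257 − 31 = 226 left.
April 1974 has 30 days: 226 − 30 = 196 left.
May 1974 has 31 days: 196 − 31 = 165 left.
June 1974 has 30 days: 165 − 30 = 135 left.
July 1974 has 31 days: 135 − 31 = 104 left.
August 1974 has 31 days: 104 − 31 = 73 left.
September 1974 has 30 days: 73 − 30 = 43 left.
October 1974 has 31 days: 43 − 31 = 12 left.
12 days into November 1974 → November 12, 1974.
Adding 1 month from November 12, 1974:
month 11 + 1 = 12 → December 1974.
Day 12 is valid in December, giving December 12, 1974.
Counting back 7 weeks (= 49 days) from December 12, 1974:
Going back 12 days from December 12, 1974 reaches the end of the previous month; 49 − 12 = 37 left.
November 1974 has 30 days: 37 − 30 = 7 left.
October 1974 has 31 days; 31 − 7 = 24 → October 24, 1974.

October 24, 1974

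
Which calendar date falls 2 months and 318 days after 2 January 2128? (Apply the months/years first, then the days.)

Advancing 2 months and 318 days from January 2, 2128: first the month/year part, then the days.
month 1 + 2 = 3 → March 2128.
Day 2 is valid in March, giving March 2, 2128.
Now add 318 days from March 2, 2128.
March has 31 days, so 31 − 2 = 29 days remain after March 2, 2128; 318 − 29 = 289 left.
April 2128 has 30 days: 289 − 30 = 259 left.
May 2128 has 31 days: 259 − 31 = 228 left.
June 2128 has 30 days: 228 − 30 = 198 left.
July 2128 has 31 days: 198 − 31 = 167 left.
August 2128 has 31 days: 167 − 31 = 136 left.
September 2128 has 30 days: 136 − 30 = 106 left.
October 2128 has 31 days: 106 − 31 = 75 left.
November 2128 has 30 days: 75 − 30 = 45 left.
December 2128 has 31 days: 45 − 31 = 14 left.
14 days into January 2129 → January 14, 2129.

January 14, 2129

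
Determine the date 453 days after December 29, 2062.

March 26, 2064

Adding 453 days from December 29, 2062.
December has 31 days, so 31 − 29 = 2 days remain after December 29, 2062; 453 − 2 = 451 left.
January 2063 has 31 days: 451 − 31 = 420 left.
February 2063 has 28 days (2063 is not a leap year): 420 − 28 = 392 left.
March 2063 has 31 days: 392 − 31 = 361 left.
April 2063 has 30 days: 361 − 30 = 331 left.
May 2063 has 31 days: 331 − 31 = 300 left.
June 2063 has 30 days: 300 − 30 = 270 left.
July 2063 has 31 days: 270 − 31 = 239 left.
August 2063 has 31 days: 239 − 31 = 208 left.
September 2063 has 30 days: 208 − 30 = 178 left.
October 2063 has 31 days: 178 − 31 = 147 left.
November 2063 has 30 days: 147 − 30 = 117 left.
December 2063 has 31 days: 117 − 31 = 86 left.
January 2064 has 31 days: 86 − 31 = 55 left.
February 2064 has 29 days (2064 is a leap year): 55 − 29 = 26 left.
26 days into March 2064 → March 26, 2064.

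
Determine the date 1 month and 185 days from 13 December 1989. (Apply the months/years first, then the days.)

Counting forward 1 month and 185 days from December 13, 1989: first the month/year part, then the days.
month 12 + 1 = 13, which is month 1 of year 1990 → January 1990.
Day 13 is valid in January, giving January 13, 1990.
Now add 185 days from January 13, 1990.
January has 31 days, so 31 − 13 = 18 days remain after January 13, 1990; 185 − 18 = 167 left.
February 1990 has 28 days (1990 is not a leap year): 167 − 28 = 139 left.
March 1990 has 31 days: 139 − 31 = 108 left.
April 1990 has 30 days: 108 − 30 = 78 left.
May 1990 has 31 days: 78 − 31 = 47 left.
June 1990 has 30 days: 47 − 30 = 17 left.
17 days into July 1990 → July 17, 1990.

July 17, 1990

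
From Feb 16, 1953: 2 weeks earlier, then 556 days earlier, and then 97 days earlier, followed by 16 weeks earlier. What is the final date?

Subtracting 2 weeks (= 14 days) from February 16, 1953:
16 − 14 = 2, still in February 1953.
Counting back 556 days from February 2, 1953:
Going back 2 days from February 2, 1953 reaches the end of the previous month; 556 − 2 = 554 left.
January 1953 has 31 days: 554 − 31 = 523 left.
December 1952 has 31 days: 523 − 31 = 492 left.
November 1952 has 30 days: 492 − 30 = 462 left.
October 1952 has 31 days: 462 − 31 = 431 left.
September 1952 has 30 days: 431 − 30 = 401 left.
August 1952 has 31 days: 401 − 31 = 370 left.
July 1952 has 31 days: 370 − 31 = 339 left.
June 1952 has 30 days: 339 − 30 = 309 left.
May 1952 has 31 days: 309 − 31 = 278 left.
April 1952 has 30 days: 278 − 30 = 248 left.
March 1952 has 31 days: 248 − 31 = 217 left.
February 1952 has 29 days (1952 is a leap year): 217 − 29 = 188 left.
January 1952 has 31 days: 188 − 31 = 157 left.
December 1951 has 31 days: 157 − 31 = 126 left.
November 1951 has 30 days: 126 − 30 = 96 left.
October 1951 has 31 days: 96 − 31 = 65 left.
September 1951 has 30 days: 65 − 30 = 35 left.
August 1951 has 31 days: 35 − 31 = 4 left.
July 1951 has 31 days; 31 − 4 = 27 → July 27, 1951.
Subtracting 97 days from July 27, 1951:
Going back 27 days from July 27, 1951 reaches the end of the previous month; 97 − 27 = 70 left.
June 1951 has 30 days: 70 − 30 = 40 left.
May 1951 has 31 days: 40 − 31 = 9 left.
April 1951 has 30 days; 30 − 9 = 21 → April 21, 1951.
Counting back 16 weeks (= 112 days) from April 21, 1951:
Going back 21 days from April 21, 1951 reaches the end of the previous month; 112 − 21 = 91 left.
March 1951 has 31 days: 91 − 31 = 60 left.
February 1951 has 28 days (1951 is not a leap year): 60 − 28 = 32 left.
January 1951 has 31 days: 32 − 31 = 1 left.
December 1950 has 31 days; 31 − 1 = 30 → December 30, 1950.

December 30, 1950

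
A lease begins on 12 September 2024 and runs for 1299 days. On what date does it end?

April 3, 2028

Adding 1299 days from September 12, 2024.
September has 30 days, so 30 − 12 = 18 days remain after September 12, 2024; 1299 − 18 = 1281 left.
October 2024 has 31 days: 1281 − 31 = 1250 left.
November 2024 has 30 days: 1250 − 30 = 1220 left.
December 2024 has 31 days: 1220 − 31 = 1189 left.
January 2025 has 31 days: 1189 − 31 = 1158 left.
February 2025 has 28 days (2025 is not a leap year): 1158 − 28 = 1130 left.
March 2025 has 31 days: 1130 − 31 = 1099 left.
April 2025 has 30 days: 1099 − 30 = 1069 left.
May 2025 has 31 days: 1069 − 31 = 1038 left.
June 2025 has 30 days: 1038 − 30 = 1008 left.
July 2025 has 31 days: 1008 − 31 = 977 left.
August 2025 has 31 days: 977 − 31 = 946 left.
September 2025 has 30 days: 946 − 30 = 916 left.
October 2025 has 31 days: 916 − 31 = 885 left.
November 2025 has 30 days: 885 − 30 = 855 left.
December 2025 has 31 days: 855 − 31 = 824 left.
January 2026 has 31 days: 824 − 31 = 793 left.
February 2026 has 28 days (2026 is not a leap year): 793 − 28 = 765 left.
March 2026 has 31 days: 765 − 31 = 734 left.
April 2026 has 30 days: 734 − 30 = 704 left.
May 2026 has 31 days: 704 − 31 = 673 left.
June 2026 has 30 days: 673 − 30 = 643 left.
July 2026 has 31 days: 643 − 31 = 612 left.
August 2026 has 31 days: 612 − 31 = 581 left.
September 2026 has 30 days: 581 − 30 = 551 left.
October 2026 has 31 days: 551 − 31 = 520 left.
November 2026 has 30 days: 520 − 30 = 490 left.
December 2026 has 31 days: 490 − 31 = 459 left.
January 2027 has 31 days: 459 − 31 = 428 left.
February 2027 has 28 days (2027 is not a leap year): 428 − 28 = 400 left.
March 2027 has 31 days: 400 − 31 = 369 left.
April 2027 has 30 days: 369 − 30 = 339 left.
May 2027 has 31 days: 339 − 31 = 308 left.
June 2027 has 30 days: 308 − 30 = 278 left.
July 2027 has 31 days: 278 − 31 = 247 left.
August 2027 has 31 days: 247 − 31 = 216 left.
September 2027 has 30 days: 216 − 30 = 186 left.
October 2027 has 31 days: 186 − 31 = 155 left.
November 2027 has 30 days: 155 − 30 = 125 left.
December 2027 has 31 days: 125 − 31 = 94 left.
January 2028 has 31 days: 94 − 31 = 63 left.
February 2028 has 29 days (2028 is a leap year): 63 − 29 = 34 left.
March 2028 has 31 days: 34 − 31 = 3 left.
3 days into April 2028 → April 3, 2028.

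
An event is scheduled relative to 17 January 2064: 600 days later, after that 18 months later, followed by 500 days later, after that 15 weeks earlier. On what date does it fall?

Adding 600 days from January 17, 2064:
January has 31 days, so 31 − 17 = 14 days remain after January 17, 2064; 600 − 14 = 586 left.
February 2064 has 29 days (2064 is a leap year): 586 − 29 = 557 left.
March 2064 has 31 days: 557 − 31 = 526 left.
April 2064 has 30 days: 526 − 30 = 496 left.
May 2064 has 31 days: 496 − 31 = 465 left.
June 2064 has 30 days: 465 − 30 = 435 left.
July 2064 has 31 days: 435 − 31 = 404 left.
August 2064 has 31 days: 404 − 31 = 373 left.
September 2064 has 30 days: 373 − 30 = 343 left.
October 2064 has 31 days: 343 − 31 = 312 left.
November 2064 has 30 days: 312 − 30 = 282 left.
December 2064 has 31 days: 282 − 31 = 251 left.
January 2065 has 31 days: 251 − 31 = 220 left.
February 2065 has 28 days (2065 is not a leap year): 220 − 28 = 192 left.
March 2065 has 31 days: 192 − 31 = 161 left.
April 2065 has 30 days: 161 − 30 = 131 left.
May 2065 has 31 days: 131 − 31 = 100 left.
June 2065 has 30 days: 100 − 30 = 70 left.
July 2065 has 31 days: 70 − 31 = 39 left.
August 2065 has 31 days: 39 − 31 = 8 left.
8 days into September 2065 → September 8, 2065.
Advancing 18 months from September 8, 2065:
month 9 + 18 = 27, which is month 3 of year 2067 → March 2067.
Day 8 is valid in March, giving March 8, 2067.
Advancing 500 days from March 8, 2067:
March has 31 days, so 31 − 8 = 23 days remain after March 8, 2067; 500 − 23 = 477 left.
April 2067 has 30 days: 477 − 30 = 447 left.
May 2067 has 31 days: 447 − 31 = 416 left.
June 2067 has 30 days: 416 − 30 = 386 left.
July 2067 has 31 days: 386 − 31 = 355 left.
August 2067 has 31 days: 355 − 31 = 324 left.
September 2067 has 30 days: 324 − 30 = 294 left.
October 2067 has 31 days: 294 − 31 = 263 left.
November 2067 has 30 days: 263 − 30 = 233 left.
December 2067 has 31 days: 233 − 31 = 202 left.
January 2068 has 31 days: 202 − 31 = 171 left.
February 2068 has 29 days (2068 is a leap year): 171 − 29 = 142 left.
March 2068 has 31 days: 142 − 31 = 111 left.
April 2068 has 30 days: 111 − 30 = 81 left.
May 2068 has 31 days: 81 − 31 = 50 left.
June 2068 has 30 days: 50 − 30 = 20 left.
20 days into July 2068 → July 20, 2068.
Counting back 15 weeks (= 105 days) from July 20, 2068:
Going back 20 days from July 20, 2068 reaches the end of the previous month; 105 − 20 = 85 left.
June 2068 has 30 days: 85 − 30 = 55 left.
May 2068 has 31 days: 55 − 31 = 24 left.
April 2068 has 30 days; 30 − 24 = 6 → April 6, 2068.

April 6, 2068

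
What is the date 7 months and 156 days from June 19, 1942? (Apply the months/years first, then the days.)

Counting forward 7 months and 156 days from June 19, 1942: first the month/year part, then the days.
month 6 + 7 = 13, which is month 1 of year 1943 → January 1943.
Day 19 is valid in January, giving January 19, 1943.
Now add 156 days from January 19, 1943.
January has 31 days, so 31 − 19 = 12 days remain after January 19, 1943; 156 − 12 = 144 left.
February 1943 has 28 days (1943 is not a leap year): 144 − 28 = 116 left.
March 1943 has 31 days: 116 − 31 = 85 left.
April 1943 has 30 days: 85 − 30 = 55 left.
May 1943 has 31 days: 55 − 31 = 24 left.
24 days into June 1943 → June 24, 1943.

June 24, 1943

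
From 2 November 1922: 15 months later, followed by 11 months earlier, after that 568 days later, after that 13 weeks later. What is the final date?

December 20, 1924

Adding 15 months from November 2, 1922:
month 11 + 15 = 26, which is month 2 of year 1924 → February 1924.
Day 2 is valid in February, giving February 2, 1924.
Going back 11 months from February 2, 1924:
month 2 − 11 = -9, which is month 3 of year 1923 → March 1923.
Day 2 is valid in March, giving March 2, 1923.
Advancing 568 days from March 2, 1923:
March has 31 days, so 31 − 2 = 29 days remain after March 2, 1923; 568 − 29 = 539 left.
April 1923 has 30 days: 539 − 30 = 509 left.
May 1923 has 31 days: 509 − 31 = 478 left.
June 1923 has 30 days: 478 − 30 = 448 left.
July 1923 has 31 days: 448 − 31 = 417 left.
August 1923 has 31 days: 417 − 31 = 386 left.
September 1923 has 30 days: 386 − 30 = 356 left.
October 1923 has 31 days: 356 − 31 = 325 left.
November 1923 has 30 days: 325 − 30 = 295 left.
December 1923 has 31 days: 295 − 31 = 264 left.
January 1924 has 31 days: 264 − 31 = 233 left.
February 1924 has 29 days (1924 is a leap year): 233 − 29 = 204 left.
March 1924 has 31 days: 204 − 31 = 173 left.
April 1924 has 30 days: 173 − 30 = 143 left.
May 1924 has 31 days: 143 − 31 = 112 left.
June 1924 has 30 days: 112 − 30 = 82 left.
July 1924 has 31 days: 82 − 31 = 51 left.
August 1924 has 31 days: 51 − 31 = 20 left.
20 days into September 1924 → September 20, 1924.
Counting forward 13 weeks (= 91 days) from September 20, 1924:
September has 30 days, so 30 − 20 = 10 days remain after September 20, 1924; 91 − 10 = 81 left.
October 1924 has 31 days: 81 − 31 = 50 left.
November 1924 has 30 days: 50 − 30 = 20 left.
20 days into December 1924 → December 20, 1924.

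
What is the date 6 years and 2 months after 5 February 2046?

Advancing 6 years and 2 months from February 5, 2046.
+6 years → 2052; month 2 + 2 = 4 → April 2052.
Day 5 is valid in April, giving April 5, 2052.

April 5, 2052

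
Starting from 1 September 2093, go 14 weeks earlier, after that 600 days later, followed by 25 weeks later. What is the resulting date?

Going back 14 weeks (= 98 days) from September 1, 2093:
Going back 1 day from September 1, 2093 reaches the end of the previous month; 98 − 1 = 97 left.
August 2093 has 31 days: 97 − 31 = 66 left.
July 2093 has 31 days: 66 − 31 = 35 left.
June 2093 has 30 days: 35 − 30 = 5 left.
May 2093 has 31 days; 31 − 5 = 26 → May 26, 2093.
Adding 600 days from May 26, 2093:
May has 31 days, so 31 − 26 = 5 days remain after May 26, 2093; 600 − 5 = 595 left.
June 2093 has 30 days: 595 − 30 = 565 left.
July 2093 has 31 days: 565 − 31 = 534 left.
August 2093 has 31 days: 534 − 31 = 503 left.
September 2093 has 30 days: 503 − 30 = 473 left.
October 2093 has 31 days: 473 − 31 = 442 left.
November 2093 has 30 days: 442 − 30 = 412 left.
December 2093 has 31 days: 412 − 31 = 381 left.
January 2094 has 31 days: 381 − 31 = 350 left.
February 2094 has 28 days (2094 is not a leap year): 350 − 28 = 322 left.
March 2094 has 31 days: 322 − 31 = 291 left.
April 2094 has 30 days: 291 − 30 = 261 left.
May 2094 has 31 days: 261 − 31 = 230 left.
June 2094 has 30 days: 230 − 30 = 200 left.
July 2094 has 31 days: 200 − 31 = 169 left.
August 2094 has 31 days: 169 − 31 = 138 left.
September 2094 has 30 days: 138 − 30 = 108 left.
October 2094 has 31 days: 108 − 31 = 77 left.
November 2094 has 30 days: 77 − 30 = 47 left.
December 2094 has 31 days: 47 − 31 = 16 left.
16 days into January 2095 → January 16, 2095.
Counting forward 25 weeks (= 175 days) from January 16, 2095:
January has 31 days, so 31 − 16 = 15 days remain after January 16, 2095; 175 − 15 = 160 left.
February 2095 has 28 days (2095 is not a leap year): 160 − 28 = 132 left.
March 2095 has 31 days: 132 − 31 = 101 left.
April 2095 has 30 days: 101 − 30 = 71 left.
May 2095 has 31 days: 71 − 31 = 40 left.
June 2095 has 30 days: 40 − 30 = 10 left.
10 days into July 2095 → July 10, 2095.

July 10, 2095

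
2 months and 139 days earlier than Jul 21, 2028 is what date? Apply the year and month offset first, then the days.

January 3, 2028

Going back 2 months and 139 days from July 21, 2028: first the month/year part, then the days.
month 7 − 2 = 5 → May 2028.
Day 21 is valid in May, giving May 21, 2028.
Now subtract 139 days from May 21, 2028.
Going back 21 days from May 21, 2028 reaches the end of the previous month; 139 − 21 = 118 left.
April 2028 has 30 days: 118 − 30 = 88 left.
March 2028 has 31 days: 88 − 31 = 57 left.
February 2028 has 29 days (2028 is a leap year): 57 − 29 = 28 left.
January 2028 has 31 days; 31 − 28 = 3 → January 3, 2028.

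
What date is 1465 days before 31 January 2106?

Counting back 1465 days from January 31, 2106.
Going back 31 days from January 31, 2106 reaches the end of the previous month; 1465 − 31 = 1434 left.
December 2105 has 31 days: 1434 − 31 = 1403 left.
November 2105 has 30 days: 1403 − 30 = 1373 left.
October 2105 has 31 days: 1373 − 31 = 1342 left.
September 2105 has 30 days: 1342 − 30 = 1312 left.
August 2105 has 31 days: 1312 − 31 = 1281 left.
July 2105 has 31 days: 1281 − 31 = 1250 left.
June 2105 has 30 days: 1250 − 30 = 1220 left.
May 2105 has 31 days: 1220 − 31 = 1189 left.
April 2105 has 30 days: 1189 − 30 = 1159 left.
March 2105 has 31 days: 1159 − 31 = 1128 left.
February 2105 has 28 days (2105 is not a leap year): 1128 − 28 = 1100 left.
January 2105 has 31 days: 1100 − 31 = 1069 left.
December 2104 has 31 days: 1069 − 31 = 1038 left.
November 2104 has 30 days: 1038 − 30 = 1008 left.
October 2104 has 31 days: 1008 − 31 = 977 left.
September 2104 has 30 days: 977 − 30 = 947 left.
August 2104 has 31 days: 947 − 31 = 916 left.
July 2104 has 31 days: 916 − 31 = 885 left.
June 2104 has 30 days: 885 − 30 = 855 left.
May 2104 has 31 days: 855 − 31 = 824 left.
April 2104 has 30 days: 824 − 30 = 794 left.
March 2104 has 31 days: 794 − 31 = 763 left.
February 2104 has 29 days (2104 is a leap year): 763 − 29 = 734 left.
January 2104 has 31 days: 734 − 31 = 703 left.
December 2103 has 31 days: 703 − 31 = 672 left.
November 2103 has 30 days: 672 − 30 = 642 left.
October 2103 has 31 days: 642 − 31 = 611 left.
September 2103 has 30 days: 611 − 30 = 581 left.
August 2103 has 31 days: 581 − 31 = 550 left.
July 2103 has 31 days: 550 − 31 = 519 left.
June 2103 has 30 days: 519 − 30 = 489 left.
May 2103 has 31 days: 489 − 31 = 458 left.
April 2103 has 30 days: 458 − 30 = 428 left.
March 2103 has 31 days: 428 − 31 = 397 left.
February 2103 has 28 days (2103 is not a leap year): 397 − 28 = 369 left.
January 2103 has 31 days: 369 − 31 = 338 left.
December 2102 has 31 days: 338 − 31 = 307 left.
November 2102 has 30 days: 307 − 30 = 277 left.
October 2102 has 31 days: 277 − 31 = 246 left.
September 2102 has 30 days: 246 − 30 = 216 left.
August 2102 has 31 days: 216 − 31 = 185 left.
July 2102 has 31 days: 185 − 31 = 154 left.
June 2102 has 30 days: 154 − 30 = 124 left.
May 2102 has 31 days: 124 − 31 = 93 left.
April 2102 has 30 days: 93 − 30 = 63 left.
March 2102 has 31 days: 63 − 31 = 32 left.
February 2102 has 28 days (2102 is not a leap year): 32 − 28 = 4 left.
January 2102 has 31 days; 31 − 4 = 27 → January 27, 2102.

January 27, 2102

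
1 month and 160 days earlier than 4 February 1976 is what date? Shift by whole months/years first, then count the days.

July 28, 1975

Going back 1 month and 160 days from February 4, 1976: first the month/year part, then the days.
month 2 − 1 = 1 → January 1976.
Day 4 is valid in January, giving January 4, 1976.
Now subtract 160 days from January 4, 1976.
Going back 4 days from January 4, 1976 reaches the end of the previous month; 160 − 4 = 156 left.
December 1975 has 31 days: 156 − 31 = 125 left.
November 1975 has 30 days: 125 − 30 = 95 left.
October 1975 has 31 days: 95 − 31 = 64 left.
September 1975 has 30 days: 64 − 30 = 34 left.
August 1975 has 31 days: 34 − 31 = 3 left.
July 1975 has 31 days; 31 − 3 = 28 → July 28, 1975.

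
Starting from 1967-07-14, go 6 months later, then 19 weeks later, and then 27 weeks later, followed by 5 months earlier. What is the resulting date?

July 1, 1968

Counting forward 6 months from July 14, 1967:
month 7 + 6 = 13, which is month 1 of year 1968 → January 1968.
Day 14 is valid in January, giving January 14, 1968.
Counting forward 19 weeks (= 133 days) from January 14, 1968:
January has 31 days, so 31 − 14 = 17 days remain after January 14, 1968; 133 − 17 = 116 left.
February 1968 has 29 days (1968 is a leap year): 116 − 29 = 87 left.
March 1968 has 31 days: 87 − 31 = 56 left.
April 1968 has 30 days: 56 − 30 = 26 left.
26 days into May 1968 → May 26, 1968.
Adding 27 weeks (= 189 days) from May 26, 1968:
May has 31 days, so 31 − 26 = 5 days remain after May 26, 1968; 189 − 5 = 184 left.
June 1968 has 30 days: 184 − 30 = 154 left.
July 1968 has 31 days: 154 − 31 = 123 left.
August 1968 has 31 days: 123 − 31 = 92 left.
September 1968 has 30 days: 92 − 30 = 62 left.
October 1968 has 31 days: 62 − 31 = 31 left.
November 1968 has 30 days: 31 − 30 = 1 left.
1 day into December 1968 → December 1, 1968.
Going back 5 months from December 1, 1968:
month 12 − 5 = 7 → July 1968.
Day 1 is valid in July, giving July 1, 1968.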